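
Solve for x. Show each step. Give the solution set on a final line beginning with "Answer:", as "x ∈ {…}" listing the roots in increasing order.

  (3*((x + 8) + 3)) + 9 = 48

Step 1. [(3*((x + 8) + 3)) + 9 = 48] peel the +9: subtract 9 from each side. So sub: 3*((x + 8) + 3) = 39.
Step 2. [3*((x + 8) + 3) = 39] 3·(inner) — divide through by 3, so div: (x + 8) + 3 = 13.
Step 3. [(x + 8) + 3 = 13] +3 is outermost — subtract 3 both sides. So sub: x + 8 = 10.
Step 4. [x + 8 = 10] subtract 8: x sits inside (… + 8) ⇒ sub: x = 2.

Answer: x ∈ {2}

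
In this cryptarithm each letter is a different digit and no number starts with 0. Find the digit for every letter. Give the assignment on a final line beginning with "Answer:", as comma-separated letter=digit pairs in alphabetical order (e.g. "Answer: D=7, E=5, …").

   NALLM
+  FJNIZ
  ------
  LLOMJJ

Step 1. [col 1: M + Z ≡ J (mod 10)] J=8 is one option consistent with column 1 (M + Z ≡ J (mod 10), carry-in 0) — take it ⇒ J=8.
Step 2. [col 1: M + Z ≡ J (mod 10)] several values work for M in column 1 (M + Z ≡ J (mod 10), carry-in 0); try M=5 ⇒ M=5.
Step 3. [L] L is the leading digit of a 6-digit sum of two 5-digit numbers; the final carry is exactly 1, so L=1.
Step 4. [col 1: M + Z ≡ J (mod 10)] column 1 reads M+Z+carry(0)=J with M=5, J=8; with digits 1,5,8 already taken and all letters distinct, the only value for Z is 3. So Z=3.
Step 5. [col 2: L + I ≡ J (mod 10)] from column 2 (L=1, J=8, carry-in 0, digits 1,3,5,8 already taken and all letters distinct): I must equal 7 ⇒ I=7.
Step 6. [col 3: L + N ≡ M (mod 10)] column 3: given L=1, M=5, carry-in 0, and digits 1,3,5,7,8 already taken and all letters distinct, L+N≡M (mod 10) forces N=4 ⇒ N=4.
Step 7. [col 4: A + J ≡ O (mod 10)] column 4: given J=8, carry-in 0, and digits 1,3,4,5,7,8 already taken and all letters distinct, A+J≡O (mod 10) forces O=0, so O=0.
Step 8. [col 4: A + J ≡ O (mod 10)] column 4: given J=8, O=0, carry-in 0, and digits 0,1,3,4,5,7,8 already taken and all letters distinct, A+J≡O (mod 10) forces A=2. So A=2.
Step 9. [col 5: N + F ≡ L (mod 10)] column 5: given N=4, L=1, carry-in 1, and digits 0,1,2,3,4,5,7,8 already taken and all letters distinct, N+F≡L (mod 10) forces F=6, so F=6.

Answer: A=2, F=6, I=7, J=8, L=1, M=5, N=4, O=0, Z=3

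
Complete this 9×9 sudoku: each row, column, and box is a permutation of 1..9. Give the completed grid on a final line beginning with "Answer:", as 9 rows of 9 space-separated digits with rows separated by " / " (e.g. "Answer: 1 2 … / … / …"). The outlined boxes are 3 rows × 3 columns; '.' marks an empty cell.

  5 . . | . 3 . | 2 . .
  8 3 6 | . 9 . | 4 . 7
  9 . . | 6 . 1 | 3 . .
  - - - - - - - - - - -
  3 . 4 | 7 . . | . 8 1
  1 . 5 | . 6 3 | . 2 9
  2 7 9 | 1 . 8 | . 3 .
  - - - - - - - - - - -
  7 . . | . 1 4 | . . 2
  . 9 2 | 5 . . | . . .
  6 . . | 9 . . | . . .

Step 1. [r3c8∈{5}] r3c8's peers cover all but 5. So r3c8=5.
Step 2. [r6c9∈{4,5,6}] in box 6, 4 fits only at r6c9. So r6c9=4.
Step 3. [r9c9∈{3,5,8}] 5 has one home in col 9: r9c9. So r9c9=5.
Step 4. [r3c5∈{2,4,7,8}] r3c5 is the only open cell in col 5 admitting 4, so r3c5=4.
Step 5. [r8c6∈{6,7}] col 6 places 6 nowhere but r8c6, so r8c6=6.
Step 6. [r6c5∈{5}] nothing but 5 survives at r6c5 ⇒ r6c5=5.
Step 7. [r1c8∈{1,6,9}] row 1 places 9 nowhere but r1c8. So r1c8=9.
Step 8. [r9c3∈{1,3,8}] r9c3 is the only open cell in row 9 admitting 3, so r9c3=3.
Step 9. [r9c2∈{1,4,8}] in box 7, 1 fits only at r9c2 ⇒ r9c2=1.
Step 10. [r7c3∈{8}] r7c3 is down to just 8. So r7c3=8.
Step 11. [r8c7∈{1,7,8}] r8c7 is the only open cell in col 7 admitting 1. So r8c7=1.
Step 12. [r9c7∈{7,8}] r9c7 is the only open cell in col 7 admitting 8, so r9c7=8.
Step 13. [r9c8∈{4,7}] in row 9, 4 fits only at r9c8, so r9c8=4.
Step 14. [r1c6∈{7}] only 7 remains possible at r1c6 ⇒ r1c6=7.
Step 15. [r9c6∈{2}] r9c6 is down to just 2, so r9c6=2.
Step 16. [r6c7∈{6}] r6c7 is down to just 6, so r6c7=6.
Step 17. [r1c9∈{6,8}] r1c9 is the only open cell in row 1 admitting 6, so r1c9=6.
Step 18. [r8c8∈{7}] r8c8 has the single candidate 7 ⇒ r8c8=7.
Step 19. [r5c4∈{4}] nothing but 4 survives at r5c4, so r5c4=4.
Step 20. [r1c4∈{8}] r1c4's peers cover all but 8 ⇒ r1c4=8.
Step 21. [r3c2∈{2}] r3c2 has the single candidate 2 ⇒ r3c2=2.
Step 22. [r3c9∈{8}] r3c9's peers cover all but 8 ⇒ r3c9=8.
Step 23. [r3c3∈{7}] r3c3 has the single candidate 7 ⇒ r3c3=7.
Step 24. [r5c2∈{8}] r5c2's peers cover all but 8. So r5c2=8.
Step 25. [r2c8∈{1}] r2c8 is down to just 1 ⇒ r2c8=1.
Step 26. [r7c7∈{9}] r7c7's peers cover all but 9 ⇒ r7c7=9.
Step 27. [r8c5∈{8}] r8c5 is down to just 8. So r8c5=8.
Step 28. [r1c3∈{1}] r1c3's peers cover all but 1. So r1c3=1.
Step 29. [r4c6∈{9}] r4c6 is down to just 9. So r4c6=9.
Step 30. [r4c2∈{6}] nothing but 6 survives at r4c2, so r4c2=6.
Step 31. [r7c8∈{6}] r7c8 is down to just 6, so r7c8=6.
Step 32. [r4c5∈{2}] nothing but 2 survives at r4c5, so r4c5=2.
Step 33. [r8c1∈{4}] r8c1's peers cover all but 4. So r8c1=4.
Step 34. [r7c2∈{5}] r7c2 is down to just 5 ⇒ r7c2=5.
Step 35. [r4c7∈{5}] nothing but 5 survives at r4c7, so r4c7=5.
Step 36. [r2c6∈{5}] nothing but 5 survives at r2c6. So r2c6=5.
Step 37. [r5c7∈{7}] r5c7 has the single candidate 7 ⇒ r5c7=7.
Step 38. [r8c9∈{3}] nothing but 3 survives at r8c9 ⇒ r8c9=3.
Step 39. [r1c2∈{4}] nothing but 4 survives at r1c2. So r1c2=4.
Step 40. [r9c5∈{7}] r9c5 is down to just 7. So r9c5=7.
Step 41. [r2c4∈{2}] nothing but 2 survives at r2c4. So r2c4=2.
Step 42. [r7c4∈{3}] r7c4 has the single candidate 3, so r7c4=3.

Answer: 5 4 1 8 3 7 2 9 6 / 8 3 6 2 9 5 4 1 7 / 9 2 7 6 4 1 3 5 8 / 3 6 4 7 2 9 5 8 1 / 1 8 5 4 6 3 7 2 9 / 2 7 9 1 5 8 6 3 4 / 7 5 8 3 1 4 9 6 2 / 4 9 2 5 8 6 1 7 3 / 6 1 3 9 7 2 8 4 5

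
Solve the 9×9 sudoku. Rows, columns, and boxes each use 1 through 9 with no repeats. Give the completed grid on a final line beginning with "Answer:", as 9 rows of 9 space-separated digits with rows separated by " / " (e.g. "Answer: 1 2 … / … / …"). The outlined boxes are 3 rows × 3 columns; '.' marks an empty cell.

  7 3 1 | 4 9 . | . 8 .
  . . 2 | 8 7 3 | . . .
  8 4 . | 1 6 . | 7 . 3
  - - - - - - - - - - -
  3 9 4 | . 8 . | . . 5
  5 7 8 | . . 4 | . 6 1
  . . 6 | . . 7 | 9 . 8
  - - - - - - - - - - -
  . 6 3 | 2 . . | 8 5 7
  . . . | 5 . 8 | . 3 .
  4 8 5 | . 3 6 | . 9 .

Step 1. [r4c7∈{2}] r4c7 is down to just 2. So r4c7=2.
Step 2. [r2c1∈{6,9}] 6 has one home in col 1: r2c1, so r2c1=6.
Step 3. [r2c8∈{1,4}] 1 has one home in col 8: r2c8 ⇒ r2c8=1.
Step 4. [r3c6∈{2,5}] 5 has one home in row 3: r3c6 ⇒ r3c6=5.
Step 5. [r7c6∈{1,9}] across col 6, 9 lands solely at r7c6, so r7c6=9.
Step 6. [r7c1∈{1}] only 1 remains possible at r7c1, so r7c1=1.
Step 7. [r8c5∈{1,4}] box 8 places 1 nowhere but r8c5 ⇒ r8c5=1.
Step 8. [r8c2∈{2}] r8c2's peers cover all but 2 ⇒ r8c2=2.
Step 9. [r1c7∈{5,6}] across row 1, 5 lands solely at r1c7. So r1c7=5.
Step 10. [r8c7∈{4,6}] col 7 places 6 nowhere but r8c7 ⇒ r8c7=6.
Step 11. [r5c5∈{2}] r5c5 has the single candidate 2, so r5c5=2.
Step 12. [r3c3∈{9}] r3c3's peers cover all but 9, so r3c3=9.
Step 13. [r1c6∈{2}] nothing but 2 survives at r1c6 ⇒ r1c6=2.
Step 14. [r8c9∈{4}] only 4 remains possible at r8c9, so r8c9=4.
Step 15. [r5c4∈{3,9}] row 5 places 9 nowhere but r5c4, so r5c4=9.
Step 16. [r5c7∈{3}] nothing but 3 survives at r5c7. So r5c7=3.
Step 17. [r9c9∈{2}] only 2 remains possible at r9c9, so r9c9=2.
Step 18. [r2c2∈{5}] r2c2 has the single candidate 5, so r2c2=5.
Step 19. [r3c8∈{2}] r3c8's peers cover all but 2 ⇒ r3c8=2.
Step 20. [r1c9∈{6}] nothing but 6 survives at r1c9 ⇒ r1c9=6.
Step 21. [r7c5∈{4}] r7c5 is down to just 4. So r7c5=4.
Step 22. [r8c1∈{9}] only 9 remains possible at r8c1, so r8c1=9.
Step 23. [r2c7∈{4}] r2c7 has the single candidate 4. So r2c7=4.
Step 24. [r6c4∈{3}] nothing but 3 survives at r6c4, so r6c4=3.
Step 25. [r4c8∈{7}] nothing but 7 survives at r4c8, so r4c8=7.
Step 26. [r4c6∈{1}] nothing but 1 survives at r4c6. So r4c6=1.
Step 27. [r6c8∈{4}] only 4 remains possible at r6c8, so r6c8=4.
Step 28. [r6c5∈{5}] only 5 remains possible at r6c5. So r6c5=5.
Step 29. [r9c7∈{1}] r9c7 is down to just 1, so r9c7=1.
Step 30. [r4c4∈{6}] only 6 remains possible at r4c4, so r4c4=6.
Step 31. [r2c9∈{9}] r2c9's peers cover all but 9, so r2c9=9.
Step 32. [r6c1∈{2}] only 2 remains possible at r6c1. So r6c1=2.
Step 33. [r9c4∈{7}] r9c4 is down to just 7, so r9c4=7.
Step 34. [r6c2∈{1}] r6c2 is down to just 1, so r6c2=1.
Step 35. [r8c3∈{7}] r8c3 has the single candidate 7 ⇒ r8c3=7.

Answer: 7 3 1 4 9 2 5 8 6 / 6 5 2 8 7 3 4 1 9 / 8 4 9 1 6 5 7 2 3 / 3 9 4 6 8 1 2 7 5 / 5 7 8 9 2 4 3 6 1 / 2 1 6 3 5 7 9 4 8 / 1 6 3 2 4 9 8 5 7 / 9 2 7 5 1 8 6 3 4 / 4 8 5 7 3 6 1 9 2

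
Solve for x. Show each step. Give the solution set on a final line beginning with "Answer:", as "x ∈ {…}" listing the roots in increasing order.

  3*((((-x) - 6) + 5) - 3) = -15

Step 1. [3*((((-x) - 6) + 5) - 3) = -15] LHS = 3·(…); ÷3 both sides. So div: (((-x) - 6) + 5) - 3 = -5.
Step 2. [(((-x) - 6) + 5) - 3 = -5] the outer -3 inverts by adding 3, so sub: ((-x) - 6) + 5 = -2.
Step 3. [((-x) - 6) + 5 = -2] +5 is outermost — subtract 5 both sides ⇒ sub: (-x) - 6 = -7.
Step 4. [(-x) - 6 = -7] 6 comes off first (add 6) ⇒ sub: -x = -1.
Step 5. [-x = -1] flip signs both sides ⇒ neg: x = 1.

Answer: x ∈ {1}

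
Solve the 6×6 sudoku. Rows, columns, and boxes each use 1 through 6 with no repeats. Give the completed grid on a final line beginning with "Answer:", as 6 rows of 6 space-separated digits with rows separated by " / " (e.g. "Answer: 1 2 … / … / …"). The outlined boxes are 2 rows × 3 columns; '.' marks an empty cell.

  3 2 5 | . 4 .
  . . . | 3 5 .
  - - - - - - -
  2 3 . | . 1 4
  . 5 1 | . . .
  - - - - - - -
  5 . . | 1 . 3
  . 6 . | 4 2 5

Step 1. [r1c4∈{6}] only 6 remains possible at r1c4 ⇒ r1c4=6.
Step 2. [r4c6∈{2,6}] across col 6, 6 lands solely at r4c6. So r4c6=6.
Step 3. [r2c2∈{1,4}] col 2 places 1 nowhere but r2c2, so r2c2=1.
Step 4. [r2c1∈{4,6}] col 1 places 6 nowhere but r2c1, so r2c1=6.
Step 5. [r2c3∈{4}] only 4 remains possible at r2c3 ⇒ r2c3=4.
Step 6. [r5c3∈{2}] r5c3's peers cover all but 2 ⇒ r5c3=2.
Step 7. [r6c1∈{1}] r6c1 has the single candidate 1. So r6c1=1.
Step 8. [r5c5∈{6}] r5c5 is down to just 6. So r5c5=6.
Step 9. [r4c1∈{4}] r4c1 is down to just 4. So r4c1=4.
Step 10. [r2c6∈{2}] r2c6 is down to just 2, so r2c6=2.
Step 11. [r4c4∈{2}] nothing but 2 survives at r4c4, so r4c4=2.
Step 12. [r5c2∈{4}] r5c2's peers cover all but 4, so r5c2=4.
Step 13. [r3c3∈{6}] r3c3 is down to just 6 ⇒ r3c3=6.
Step 14. [r1c6∈{1}] only 1 remains possible at r1c6. So r1c6=1.
Step 15. [r6c3∈{3}] r6c3 has the single candidate 3 ⇒ r6c3=3.
Step 16. [r4c5∈{3}] nothing but 3 survives at r4c5. So r4c5=3.
Step 17. [r3c4∈{5}] r3c4's peers cover all but 5. So r3c4=5.

Answer: 3 2 5 6 4 1 / 6 1 4 3 5 2 / 2 3 6 5 1 4 / 4 5 1 2 3 6 / 5 4 2 1 6 3 / 1 6 3 4 2 5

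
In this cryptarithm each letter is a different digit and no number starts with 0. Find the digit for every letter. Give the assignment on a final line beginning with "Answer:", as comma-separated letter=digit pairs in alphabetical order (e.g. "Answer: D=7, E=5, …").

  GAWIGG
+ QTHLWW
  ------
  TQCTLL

Step 1. [col 1: G + W ≡ L (mod 10)] no forcing yet in column 1 (carry-in 0); L=8 is free and consistent — try it, so L=8.
Step 2. [col 1: G + W ≡ L (mod 10)] G=5 is one option consistent with column 1 (G + W ≡ L (mod 10), carry-in 0) — take it. So G=5.
Step 3. [col 1: G + W ≡ L (mod 10)] in column 1 we have G+W≡L with carry-in 0; given G=5, L=8 and digits 5,8 already taken and all letters distinct, that pins W to 3 ⇒ W=3.
Step 4. [col 3: I + L ≡ T (mod 10)] I=9 is one option consistent with column 3 (I + L ≡ T (mod 10), carry-in 0) — take it ⇒ I=9.
Step 5. [col 3: I + L ≡ T (mod 10)] from column 3 (I=9, L=8, carry-in 0, digits 3,5,8,9 already taken and all letters distinct): T must equal 7, so T=7.
Step 6. [col 4: W + H ≡ C (mod 10)] several values work for C in column 4 (W + H ≡ C (mod 10), carry-in 1); try C=6. So C=6.
Step 7. [col 4: W + H ≡ C (mod 10)] from column 4 (W=3, C=6, carry-in 1, digits 3,5,6,7,8,9 already taken and all letters distinct): H must equal 2 ⇒ H=2.
Step 8. [col 5: A + T ≡ Q (mod 10)] in column 5 we have A+T≡Q with carry-in 0; given T=7 and digits 2,3,5,6,7,8,9 already taken and all letters distinct, that pins Q to 1 ⇒ Q=1.
Step 9. [col 5: A + T ≡ Q (mod 10)] in column 5 we have A+T≡Q with carry-in 0; given T=7, Q=1 and digits 1,2,3,5,6,7,8,9 already taken and all letters distinct, that pins A to 4. So A=4.

Answer: A=4, C=6, G=5, H=2, I=9, L=8, Q=1, T=7, W=3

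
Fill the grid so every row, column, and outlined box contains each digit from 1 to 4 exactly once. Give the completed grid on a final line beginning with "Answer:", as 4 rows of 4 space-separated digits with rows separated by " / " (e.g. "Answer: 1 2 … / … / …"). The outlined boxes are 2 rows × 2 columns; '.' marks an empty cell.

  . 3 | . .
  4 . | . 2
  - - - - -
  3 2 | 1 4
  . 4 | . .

Step 1. [r1c1∈{1,2}] r1c1 is the only open cell in row 1 admitting 2 ⇒ r1c1=2.
Step 2. [r2c3∈{3}] only 3 remains possible at r2c3, so r2c3=3.
Step 3. [r4c1∈{1}] r4c1's peers cover all but 1, so r4c1=1.
Step 4. [r1c4∈{1}] r1c4 has the single candidate 1. So r1c4=1.
Step 5. [r4c4∈{3}] r4c4's peers cover all but 3 ⇒ r4c4=3.
Step 6. [r4c3∈{2}] nothing but 2 survives at r4c3. So r4c3=2.
Step 7. [r1c3∈{4}] r1c3 has the single candidate 4, so r1c3=4.
Step 8. [r2c2∈{1}] r2c2 is down to just 1 ⇒ r2c2=1.

Answer: 2 3 4 1 / 4 1 3 2 / 3 2 1 4 / 1 4 2 3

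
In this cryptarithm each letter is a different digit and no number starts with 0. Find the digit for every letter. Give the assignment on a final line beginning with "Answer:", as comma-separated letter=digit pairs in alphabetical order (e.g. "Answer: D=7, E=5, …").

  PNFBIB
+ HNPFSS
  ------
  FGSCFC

Step 1. [col 1: B + S ≡ C (mod 10)] several values work for B in column 1 (B + S ≡ C (mod 10), carry-in 0); try B=2. So B=2.
Step 2. [col 1: B + S ≡ C (mod 10)] S=6 is one option consistent with column 1 (B + S ≡ C (mod 10), carry-in 0) — take it. So S=6.
Step 3. [col 1: B + S ≡ C (mod 10)] from column 1 (B=2, S=6, carry-in 0, digits 2,6 already taken and all letters distinct): C must equal 8, so C=8.
Step 4. [col 2: I + S ≡ F (mod 10)] column 2 (I + S ≡ F (mod 10), carry-in 0) doesn't pin I yet; pick I=9 and continue ⇒ I=9.
Step 5. [col 2: I + S ≡ F (mod 10)] column 2 reads I+S+carry(0)=F with I=9, S=6; with digits 2,6,8,9 already taken and all letters distinct, the only value for F is 5 ⇒ F=5.
Step 6. [col 4: F + P ≡ S (mod 10)] in column 4 we have F+P≡S with carry-in 0; given F=5, S=6 and digits 2,5,6,8,9 already taken and all letters distinct, that pins P to 1 ⇒ P=1.
Step 7. [col 5: N + N ≡ G (mod 10)] column 5 reads N+N+carry(0)=G with nothing yet; with digits 1,2,5,6,8,9 already taken and all letters distinct, the only value for N is 7. So N=7.
Step 8. [col 5: N + N ≡ G (mod 10)] from column 5 (N=7, carry-in 0, digits 1,2,5,6,7,8,9 already taken and all letters distinct): G must equal 4, so G=4.
Step 9. [col 6: P + H ≡ F (mod 10)] column 6: given P=1, F=5, carry-in 1, and digits 1,2,4,5,6,7,8,9 already taken and all letters distinct, P+H≡F (mod 10) forces H=3, so H=3.

Answer: B=2, C=8, F=5, G=4, H=3, I=9, N=7, P=1, S=6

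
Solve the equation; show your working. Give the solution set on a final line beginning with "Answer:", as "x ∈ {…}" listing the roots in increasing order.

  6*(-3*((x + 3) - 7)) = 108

Step 1. [6*(-3*((x + 3) - 7)) = 108] LHS = 6·(…); ÷6 both sides. So div: -3*((x + 3) - 7) = 18.
Step 2. [-3*((x + 3) - 7) = 18] -3·(inner) — divide through by -3. So div: (x + 3) - 7 = -6.
Step 3. [(x + 3) - 7 = -6] 7 comes off first (add 7). So sub: x + 3 = 1.
Step 4. [x + 3 = 1] subtract 3: x sits inside (… + 3) ⇒ sub: x = -2.

Answer: x ∈ {-2}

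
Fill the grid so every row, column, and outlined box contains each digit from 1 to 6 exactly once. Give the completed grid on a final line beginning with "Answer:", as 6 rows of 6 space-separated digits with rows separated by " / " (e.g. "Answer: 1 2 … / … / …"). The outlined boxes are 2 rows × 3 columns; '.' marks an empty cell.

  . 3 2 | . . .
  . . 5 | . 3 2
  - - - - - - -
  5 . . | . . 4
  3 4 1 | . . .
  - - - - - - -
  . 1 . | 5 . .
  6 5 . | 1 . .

Step 1. [r6c5∈{2,4}] row 6 places 2 nowhere but r6c5, so r6c5=2.
Step 2. [r1c6∈{1,5,6}] col 6 places 1 nowhere but r1c6. So r1c6=1.
Step 3. [r1c1∈{4}] nothing but 4 survives at r1c1, so r1c1=4.
Step 4. [r1c4∈{6}] only 6 remains possible at r1c4. So r1c4=6.
Step 5. [r6c6∈{3}] nothing but 3 survives at r6c6. So r6c6=3.
Step 6. [r5c5∈{4,6}] r5c5 is the only open cell in col 5 admitting 4. So r5c5=4.
Step 7. [r4c6∈{5,6}] 5 has one home in col 6: r4c6, so r4c6=5.
Step 8. [r3c3∈{6}] r3c3 is down to just 6 ⇒ r3c3=6.
Step 9. [r3c4∈{2,3}] row 3 places 3 nowhere but r3c4 ⇒ r3c4=3.
Step 10. [r1c5∈{5}] r1c5 has the single candidate 5. So r1c5=5.
Step 11. [r2c2∈{6}] r2c2 is down to just 6, so r2c2=6.
Step 12. [r5c6∈{6}] r5c6 has the single candidate 6, so r5c6=6.
Step 13. [r2c4∈{4}] r2c4's peers cover all but 4, so r2c4=4.
Step 14. [r3c2∈{2}] nothing but 2 survives at r3c2, so r3c2=2.
Step 15. [r6c3∈{4}] r6c3's peers cover all but 4 ⇒ r6c3=4.
Step 16. [r3c5∈{1}] only 1 remains possible at r3c5 ⇒ r3c5=1.
Step 17. [r4c4∈{2}] r4c4 is down to just 2 ⇒ r4c4=2.
Step 18. [r5c3∈{3}] only 3 remains possible at r5c3, so r5c3=3.
Step 19. [r5c1∈{2}] only 2 remains possible at r5c1. So r5c1=2.
Step 20. [r2c1∈{1}] r2c1 is down to just 1. So r2c1=1.
Step 21. [r4c5∈{6}] r4c5 has the single candidate 6 ⇒ r4c5=6.

Answer: 4 3 2 6 5 1 / 1 6 5 4 3 2 / 5 2 6 3 1 4 / 3 4 1 2 6 5 / 2 1 3 5 4 6 / 6 5 4 1 2 3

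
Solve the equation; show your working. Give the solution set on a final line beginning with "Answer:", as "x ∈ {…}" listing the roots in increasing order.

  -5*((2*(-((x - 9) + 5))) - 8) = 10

Step 1. [-5*((2*(-((x - 9) + 5))) - 8) = 10] -5·(inner) — divide through by -5. So div: (2*(-((x - 9) + 5))) - 8 = -2.
Step 2. [(2*(-((x - 9) + 5))) - 8 = -2] add 8: x sits inside (… - 8), so sub: 2*(-((x - 9) + 5)) = 6.
Step 3. [2*(-((x - 9) + 5)) = 6] divide by the outer 2 ⇒ div: -((x - 9) + 5) = 3.
Step 4. [-((x - 9) + 5) = 3] LHS negated; negate both sides ⇒ neg: (x - 9) + 5 = -3.
Step 5. [(x - 9) + 5 = -3] subtract 5: x sits inside (… + 5), so sub: x - 9 = -8.
Step 6. [x - 9 = -8] the outer -9 inverts by adding 9, so sub: x = 1.

Answer: x ∈ {1}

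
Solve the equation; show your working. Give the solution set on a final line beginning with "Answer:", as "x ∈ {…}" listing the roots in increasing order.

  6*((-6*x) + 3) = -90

Step 1. [6*((-6*x) + 3) = -90] leading coefficient 6: divide by 6. So div: (-6*x) + 3 = -15.
Step 2. [(-6*x) + 3 = -15] peel the +3: subtract 3 from each side. So sub: -6*x = -18.
Step 3. [-6*x = -18] leading coefficient -6: divide by -6 ⇒ div: x = 3.

Answer: x ∈ {3}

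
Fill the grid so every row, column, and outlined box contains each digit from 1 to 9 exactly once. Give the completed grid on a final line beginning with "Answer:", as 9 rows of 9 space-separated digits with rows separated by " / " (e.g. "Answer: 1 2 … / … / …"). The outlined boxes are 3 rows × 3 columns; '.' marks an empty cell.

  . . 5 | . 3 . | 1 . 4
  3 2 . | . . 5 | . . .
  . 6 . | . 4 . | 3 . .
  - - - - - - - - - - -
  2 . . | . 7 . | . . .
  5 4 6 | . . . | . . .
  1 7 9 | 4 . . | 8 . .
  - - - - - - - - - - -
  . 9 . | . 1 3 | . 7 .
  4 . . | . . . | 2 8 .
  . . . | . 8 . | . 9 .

Step 1. [r2c8∈{6}] r2c8 has the single candidate 6, so r2c8=6.
Step 2. [r2c5∈{9}] nothing but 9 survives at r2c5. So r2c5=9.
Step 3. [r3c9∈{2,5,7,8,9}] 9 has one home in box 3: r3c9 ⇒ r3c9=9.
Step 4. [r1c2∈{8}] r1c2 is down to just 8 ⇒ r1c2=8.
Step 5. [r4c2∈{3}] only 3 remains possible at r4c2, so r4c2=3.
Step 6. [r5c4∈{1,2,3,8,9}] r5c4 is the only open cell in col 4 admitting 3, so r5c4=3.
Step 7. [r3c1∈{7}] r3c1 has the single candidate 7 ⇒ r3c1=7.
Step 8. [r5c6∈{1,2,8,9}] in row 5, 8 fits only at r5c6. So r5c6=8.
Step 9. [r9c1∈{6}] nothing but 6 survives at r9c1. So r9c1=6.
Step 10. [r3c3∈{1}] r3c3 is down to just 1 ⇒ r3c3=1.
Step 11. [r3c6∈{2}] nothing but 2 survives at r3c6. So r3c6=2.
Step 12. [r6c6∈{6}] r6c6's peers cover all but 6, so r6c6=6.
Step 13. [r4c6∈{1,9}] 1 has one home in col 6: r4c6, so r4c6=1.
Step 14. [r1c6∈{7}] nothing but 7 survives at r1c6. So r1c6=7.
Step 15. [r7c7∈{4,5,6}] across row 7, 4 lands solely at r7c7 ⇒ r7c7=4.
Step 16. [r9c7∈{5}] nothing but 5 survives at r9c7. So r9c7=5.
Step 17. [r7c4∈{2,5,6}] across row 7, 5 lands solely at r7c4, so r7c4=5.
Step 18. [r6c5∈{2,5}] r6c5 is the only open cell in col 5 admitting 5, so r6c5=5.
Step 19. [r5c7∈{7,9}] r5c7 is the only open cell in row 5 admitting 9, so r5c7=9.
Step 20. [r5c9∈{1,2,7}] across row 5, 7 lands solely at r5c9, so r5c9=7.
Step 21. [r6c9∈{2,3}] col 9 places 2 nowhere but r6c9, so r6c9=2.
Step 22. [r9c4∈{2,7}] across col 4, 2 lands solely at r9c4, so r9c4=2.
Step 23. [r8c4∈{6,7,9}] across col 4, 7 lands solely at r8c4 ⇒ r8c4=7.
Step 24. [r4c9∈{5,6}] col 9 places 5 nowhere but r4c9. So r4c9=5.
Step 25. [r9c2∈{1}] r9c2's peers cover all but 1. So r9c2=1.
Step 26. [r8c9∈{1,3,6}] in row 8, 1 fits only at r8c9, so r8c9=1.
Step 27. [r8c3∈{3}] r8c3 is down to just 3, so r8c3=3.
Step 28. [r7c3∈{2,8}] r7c3 is the only open cell in row 7 admitting 2 ⇒ r7c3=2.
Step 29. [r2c9∈{8}] only 8 remains possible at r2c9 ⇒ r2c9=8.
Step 30. [r6c8∈{3}] nothing but 3 survives at r6c8. So r6c8=3.
Step 31. [r1c8∈{2}] nothing but 2 survives at r1c8. So r1c8=2.
Step 32. [r9c9∈{3}] only 3 remains possible at r9c9, so r9c9=3.
Step 33. [r1c4∈{6}] only 6 remains possible at r1c4, so r1c4=6.
Step 34. [r3c4∈{8}] r3c4 is down to just 8 ⇒ r3c4=8.
Step 35. [r2c4∈{1}] r2c4's peers cover all but 1 ⇒ r2c4=1.
Step 36. [r4c3∈{8}] r4c3 is down to just 8. So r4c3=8.
Step 37. [r7c9∈{6}] r7c9 has the single candidate 6, so r7c9=6.
Step 38. [r8c5∈{6}] r8c5's peers cover all but 6 ⇒ r8c5=6.
Step 39. [r8c6∈{9}] r8c6 is down to just 9. So r8c6=9.
Step 40. [r9c3∈{7}] r9c3 has the single candidate 7 ⇒ r9c3=7.
Step 41. [r9c6∈{4}] r9c6's peers cover all but 4 ⇒ r9c6=4.
Step 42. [r7c1∈{8}] r7c1's peers cover all but 8. So r7c1=8.
Step 43. [r5c8∈{1}] r5c8's peers cover all but 1. So r5c8=1.
Step 44. [r8c2∈{5}] r8c2's peers cover all but 5 ⇒ r8c2=5.
Step 45. [r1c1∈{9}] nothing but 9 survives at r1c1, so r1c1=9.
Step 46. [r4c8∈{4}] r4c8 has the single candidate 4, so r4c8=4.
Step 47. [r2c3∈{4}] r2c3's peers cover all but 4 ⇒ r2c3=4.
Step 48. [r4c4∈{9}] nothing but 9 survives at r4c4 ⇒ r4c4=9.
Step 49. [r3c8∈{5}] r3c8 has the single candidate 5, so r3c8=5.
Step 50. [r2c7∈{7}] r2c7's peers cover all but 7, so r2c7=7.
Step 51. [r5c5∈{2}] r5c5's peers cover all but 2, so r5c5=2.
Step 52. [r4c7∈{6}] nothing but 6 survives at r4c7, so r4c7=6.

Answer: 9 8 5 6 3 7 1 2 4 / 3 2 4 1 9 5 7 6 8 / 7 6 1 8 4 2 3 5 9 / 2 3 8 9 7 1 6 4 5 / 5 4 6 3 2 8 9 1 7 / 1 7 9 4 5 6 8 3 2 / 8 9 2 5 1 3 4 7 6 / 4 5 3 7 6 9 2 8 1 / 6 1 7 2 8 4 5 9 3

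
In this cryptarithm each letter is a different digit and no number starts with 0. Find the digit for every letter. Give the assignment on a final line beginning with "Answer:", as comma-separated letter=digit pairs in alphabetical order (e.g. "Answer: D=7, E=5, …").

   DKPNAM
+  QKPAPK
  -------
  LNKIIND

Step 1. [col 1: M + K ≡ D (mod 10)] column 1 (M + K ≡ D (mod 10), carry-in 0) doesn't pin K yet; pick K=9 and continue ⇒ K=9.
Step 2. [col 1: M + K ≡ D (mod 10)] several values work for M in column 1 (M + K ≡ D (mod 10), carry-in 0); try M=5. So M=5.
Step 3. [L] adding two 6-digit numbers gives at most 6+1 digits, and here it does — L is that final carry and must be 1. So L=1.
Step 4. [col 1: M + K ≡ D (mod 10)] column 1: given M=5, K=9, carry-in 0, and digits 1,5,9 already taken and all letters distinct, M+K≡D (mod 10) forces D=4 ⇒ D=4.
Step 5. [col 2: A + P ≡ N (mod 10)] A=3 is one option consistent with column 2 (A + P ≡ N (mod 10), carry-in 1) — take it ⇒ A=3.
Step 6. [col 2: A + P ≡ N (mod 10)] no forcing yet in column 2 (carry-in 1); P=8 is free and consistent — try it ⇒ P=8.
Step 7. [col 2: A + P ≡ N (mod 10)] column 2 reads A+P+carry(1)=N with A=3, P=8; with digits 1,3,4,5,8,9 already taken and all letters distinct, the only value for N is 2 ⇒ N=2.
Step 8. [col 3: N + A ≡ I (mod 10)] column 3 reads N+A+carry(1)=I with N=2, A=3; with digits 1,2,3,4,5,8,9 already taken and all letters distinct, the only value for I is 6, so I=6.
Step 9. [col 6: D + Q ≡ N (mod 10)] column 6 reads D+Q+carry(1)=N with D=4, N=2; with digits 1,2,3,4,5,6,8,9 already taken and all letters distinct, the only value for Q is 7. So Q=7.

Answer: A=3, D=4, I=6, K=9, L=1, M=5, N=2, P=8, Q=7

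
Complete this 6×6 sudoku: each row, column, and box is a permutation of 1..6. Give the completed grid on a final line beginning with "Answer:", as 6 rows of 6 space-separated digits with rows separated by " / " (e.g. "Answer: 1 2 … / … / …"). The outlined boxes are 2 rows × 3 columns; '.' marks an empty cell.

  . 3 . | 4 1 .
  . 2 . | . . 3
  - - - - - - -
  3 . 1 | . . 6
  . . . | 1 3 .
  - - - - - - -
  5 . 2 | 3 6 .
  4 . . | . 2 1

Step 1. [r2c5∈{5}] only 5 remains possible at r2c5, so r2c5=5.
Step 2. [r4c6∈{2,4,5}] col 6 places 5 nowhere but r4c6 ⇒ r4c6=5.
Step 3. [r1c1∈{6}] nothing but 6 survives at r1c1, so r1c1=6.
Step 4. [r6c2∈{6}] r6c2 is down to just 6, so r6c2=6.
Step 5. [r4c2∈{4}] r4c2 is down to just 4, so r4c2=4.
Step 6. [r3c2∈{5}] r3c2's peers cover all but 5. So r3c2=5.
Step 7. [r1c6∈{2}] nothing but 2 survives at r1c6, so r1c6=2.
Step 8. [r1c3∈{5}] nothing but 5 survives at r1c3, so r1c3=5.
Step 9. [r6c3∈{3}] r6c3's peers cover all but 3. So r6c3=3.
Step 10. [r2c3∈{4}] r2c3's peers cover all but 4, so r2c3=4.
Step 11. [r5c6∈{4}] r5c6's peers cover all but 4, so r5c6=4.
Step 12. [r6c4∈{5}] nothing but 5 survives at r6c4, so r6c4=5.
Step 13. [r2c1∈{1}] only 1 remains possible at r2c1, so r2c1=1.
Step 14. [r3c5∈{4}] r3c5's peers cover all but 4 ⇒ r3c5=4.
Step 15. [r2c4∈{6}] r2c4 has the single candidate 6, so r2c4=6.
Step 16. [r3c4∈{2}] r3c4 is down to just 2 ⇒ r3c4=2.
Step 17. [r5c2∈{1}] nothing but 1 survives at r5c2. So r5c2=1.
Step 18. [r4c1∈{2}] nothing but 2 survives at r4c1 ⇒ r4c1=2.
Step 19. [r4c3∈{6}] r4c3 has the single candidate 6. So r4c3=6.

Answer: 6 3 5 4 1 2 / 1 2 4 6 5 3 / 3 5 1 2 4 6 / 2 4 6 1 3 5 / 5 1 2 3 6 4 / 4 6 3 5 2 1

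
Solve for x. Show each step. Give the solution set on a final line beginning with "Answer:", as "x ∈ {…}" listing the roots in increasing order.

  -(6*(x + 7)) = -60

Step 1. [-(6*(x + 7)) = -60] flip signs both sides ⇒ neg: 6*(x + 7) = 60.
Step 2. [6*(x + 7) = 60] 6 out front; divide by 6, so div: x + 7 = 10.
Step 3. [x + 7 = 10] subtract 7: x sits inside (… + 7), so sub: x = 3.

Answer: x ∈ {3}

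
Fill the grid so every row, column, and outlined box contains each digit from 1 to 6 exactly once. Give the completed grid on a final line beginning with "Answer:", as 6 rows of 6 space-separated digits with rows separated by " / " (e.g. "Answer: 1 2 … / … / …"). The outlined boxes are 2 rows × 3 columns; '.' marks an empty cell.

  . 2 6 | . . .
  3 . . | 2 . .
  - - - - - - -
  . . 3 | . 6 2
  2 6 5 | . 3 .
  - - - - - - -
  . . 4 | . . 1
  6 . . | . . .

Step 1. [r4c6∈{4}] r4c6 is down to just 4 ⇒ r4c6=4.
Step 2. [r5c1∈{5}] r5c1 has the single candidate 5 ⇒ r5c1=5.
Step 3. [r2c2∈{1,4,5}] in col 2, 5 fits only at r2c2, so r2c2=5.
Step 4. [r1c1∈{1,4}] 4 has one home in box 1: r1c1 ⇒ r1c1=4.
Step 5. [r3c4∈{1,5}] row 3 places 5 nowhere but r3c4, so r3c4=5.
Step 6. [r6c3∈{1,2}] col 3 places 2 nowhere but r6c3 ⇒ r6c3=2.
Step 7. [r2c5∈{1,4}] row 2 places 4 nowhere but r2c5. So r2c5=4.
Step 8. [r1c5∈{1,5}] in col 5, 1 fits only at r1c5. So r1c5=1.
Step 9. [r1c4∈{3}] only 3 remains possible at r1c4 ⇒ r1c4=3.
Step 10. [r6c6∈{3,5}] 3 has one home in col 6: r6c6, so r6c6=3.
Step 11. [r3c2∈{1,4}] r3c2 is the only open cell in row 3 admitting 4, so r3c2=4.
Step 12. [r4c4∈{1}] r4c4's peers cover all but 1, so r4c4=1.
Step 13. [r1c6∈{5}] r1c6's peers cover all but 5 ⇒ r1c6=5.
Step 14. [r6c2∈{1}] r6c2 has the single candidate 1 ⇒ r6c2=1.
Step 15. [r3c1∈{1}] r3c1's peers cover all but 1, so r3c1=1.
Step 16. [r2c3∈{1}] r2c3's peers cover all but 1 ⇒ r2c3=1.
Step 17. [r5c2∈{3}] nothing but 3 survives at r5c2. So r5c2=3.
Step 18. [r6c5∈{5}] only 5 remains possible at r6c5, so r6c5=5.
Step 19. [r6c4∈{4}] r6c4 is down to just 4 ⇒ r6c4=4.
Step 20. [r5c4∈{6}] only 6 remains possible at r5c4, so r5c4=6.
Step 21. [r2c6∈{6}] only 6 remains possible at r2c6, so r2c6=6.
Step 22. [r5c5∈{2}] r5c5's peers cover all but 2, so r5c5=2.

Answer: 4 2 6 3 1 5 / 3 5 1 2 4 6 / 1 4 3 5 6 2 / 2 6 5 1 3 4 / 5 3 4 6 2 1 / 6 1 2 4 5 3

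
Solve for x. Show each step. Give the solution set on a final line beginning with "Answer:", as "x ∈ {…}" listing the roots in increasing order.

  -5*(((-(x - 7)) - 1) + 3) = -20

Step 1. [-5*(((-(x - 7)) - 1) + 3) = -20] leading coefficient -5: divide by -5 ⇒ div: ((-(x - 7)) - 1) + 3 = 4.
Step 2. [((-(x - 7)) - 1) + 3 = 4] +3 is outermost — subtract 3 both sides ⇒ sub: (-(x - 7)) - 1 = 1.
Step 3. [(-(x - 7)) - 1 = 1] the outer -1 inverts by adding 1 ⇒ sub: -(x - 7) = 2.
Step 4. [-(x - 7) = 2] flip signs both sides, so neg: x - 7 = -2.
Step 5. [x - 7 = -2] peel the -7: add 7 from each side ⇒ sub: x = 5.

Answer: x ∈ {5}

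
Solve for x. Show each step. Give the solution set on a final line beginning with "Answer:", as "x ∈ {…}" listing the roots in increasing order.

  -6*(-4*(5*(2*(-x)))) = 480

Step 1. [-6*(-4*(5*(2*(-x)))) = 480] leading coefficient -6: divide by -6 ⇒ div: -4*(5*(2*(-x))) = -80.
Step 2. [-4*(5*(2*(-x))) = -80] LHS = -4·(…); ÷-4 both sides ⇒ div: 5*(2*(-x)) = 20.
Step 3. [5*(2*(-x)) = 20] leading coefficient 5: divide by 5, so div: 2*(-x) = 4.
Step 4. [2*(-x) = 4] 2·(inner) — divide through by 2 ⇒ div: -x = 2.
Step 5. [-x = 2] LHS negated; negate both sides, so neg: x = -2.

Answer: x ∈ {-2}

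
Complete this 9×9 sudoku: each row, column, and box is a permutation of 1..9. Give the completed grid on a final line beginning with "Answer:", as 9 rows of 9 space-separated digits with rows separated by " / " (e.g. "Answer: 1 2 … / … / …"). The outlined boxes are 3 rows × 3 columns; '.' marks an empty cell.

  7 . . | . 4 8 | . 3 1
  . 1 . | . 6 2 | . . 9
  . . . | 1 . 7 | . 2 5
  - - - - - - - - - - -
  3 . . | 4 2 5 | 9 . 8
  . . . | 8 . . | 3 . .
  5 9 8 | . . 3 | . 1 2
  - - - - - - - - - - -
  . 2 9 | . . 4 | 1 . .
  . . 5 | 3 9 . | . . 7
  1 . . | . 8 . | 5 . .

Step 1. [r9c6∈{6}] r9c6 has the single candidate 6 ⇒ r9c6=6.
Step 2. [r6c7∈{4,6,7}] r6c7 is the only open cell in row 6 admitting 4. So r6c7=4.
Step 3. [r2c8∈{4,7,8}] 4 has one home in box 3: r2c8 ⇒ r2c8=4.
Step 4. [r5c9∈{6}] r5c9 is down to just 6, so r5c9=6.
Step 5. [r2c1∈{8}] r2c1's peers cover all but 8. So r2c1=8.
Step 6. [r8c2∈{4,6,8}] in col 2, 8 fits only at r8c2 ⇒ r8c2=8.
Step 7. [r8c1∈{4,6}] across row 8, 4 lands solely at r8c1, so r8c1=4.
Step 8. [r1c7∈{6}] nothing but 6 survives at r1c7, so r1c7=6.
Step 9. [r6c5∈{7}] r6c5's peers cover all but 7 ⇒ r6c5=7.
Step 10. [r4c8∈{7}] only 7 remains possible at r4c8. So r4c8=7.
Step 11. [r2c3∈{3}] r2c3 has the single candidate 3 ⇒ r2c3=3.
Step 12. [r9c3∈{7}] only 7 remains possible at r9c3. So r9c3=7.
Step 13. [r4c2∈{6}] r4c2 has the single candidate 6 ⇒ r4c2=6.
Step 14. [r3c2∈{4}] r3c2 has the single candidate 4. So r3c2=4.
Step 15. [r2c4∈{5}] nothing but 5 survives at r2c4 ⇒ r2c4=5.
Step 16. [r5c3∈{1,2,4}] across row 5, 4 lands solely at r5c3, so r5c3=4.
Step 17. [r7c1∈{6}] nothing but 6 survives at r7c1, so r7c1=6.
Step 18. [r9c9∈{3,4}] row 9 places 4 nowhere but r9c9, so r9c9=4.
Step 19. [r5c5∈{1}] only 1 remains possible at r5c5. So r5c5=1.
Step 20. [r8c8∈{6}] only 6 remains possible at r8c8. So r8c8=6.
Step 21. [r9c4∈{2}] only 2 remains possible at r9c4 ⇒ r9c4=2.
Step 22. [r5c2∈{7}] r5c2 is down to just 7, so r5c2=7.
Step 23. [r2c7∈{7}] r2c7 has the single candidate 7. So r2c7=7.
Step 24. [r8c6∈{1}] r8c6 has the single candidate 1, so r8c6=1.
Step 25. [r1c3∈{2}] nothing but 2 survives at r1c3. So r1c3=2.
Step 26. [r7c4∈{7}] only 7 remains possible at r7c4 ⇒ r7c4=7.
Step 27. [r3c7∈{8}] r3c7 has the single candidate 8, so r3c7=8.
Step 28. [r4c3∈{1}] nothing but 1 survives at r4c3, so r4c3=1.
Step 29. [r5c8∈{5}] only 5 remains possible at r5c8. So r5c8=5.
Step 30. [r1c4∈{9}] only 9 remains possible at r1c4, so r1c4=9.
Step 31. [r5c1∈{2}] r5c1 has the single candidate 2, so r5c1=2.
Step 32. [r6c4∈{6}] r6c4 is down to just 6 ⇒ r6c4=6.
Step 33. [r7c9∈{3}] r7c9's peers cover all but 3 ⇒ r7c9=3.
Step 34. [r3c1∈{9}] nothing but 9 survives at r3c1. So r3c1=9.
Step 35. [r9c8∈{9}] only 9 remains possible at r9c8, so r9c8=9.
Step 36. [r5c6∈{9}] r5c6 is down to just 9, so r5c6=9.
Step 37. [r7c5∈{5}] nothing but 5 survives at r7c5. So r7c5=5.
Step 38. [r3c3∈{6}] nothing but 6 survives at r3c3. So r3c3=6.
Step 39. [r8c7∈{2}] only 2 remains possible at r8c7. So r8c7=2.
Step 40. [r3c5∈{3}] only 3 remains possible at r3c5 ⇒ r3c5=3.
Step 41. [r1c2∈{5}] nothing but 5 survives at r1c2 ⇒ r1c2=5.
Step 42. [r9c2∈{3}] r9c2's peers cover all but 3, so r9c2=3.
Step 43. [r7c8∈{8}] only 8 remains possible at r7c8. So r7c8=8.

Answer: 7 5 2 9 4 8 6 3 1 / 8 1 3 5 6 2 7 4 9 / 9 4 6 1 3 7 8 2 5 / 3 6 1 4 2 5 9 7 8 / 2 7 4 8 1 9 3 5 6 / 5 9 8 6 7 3 4 1 2 / 6 2 9 7 5 4 1 8 3 / 4 8 5 3 9 1 2 6 7 / 1 3 7 2 8 6 5 9 4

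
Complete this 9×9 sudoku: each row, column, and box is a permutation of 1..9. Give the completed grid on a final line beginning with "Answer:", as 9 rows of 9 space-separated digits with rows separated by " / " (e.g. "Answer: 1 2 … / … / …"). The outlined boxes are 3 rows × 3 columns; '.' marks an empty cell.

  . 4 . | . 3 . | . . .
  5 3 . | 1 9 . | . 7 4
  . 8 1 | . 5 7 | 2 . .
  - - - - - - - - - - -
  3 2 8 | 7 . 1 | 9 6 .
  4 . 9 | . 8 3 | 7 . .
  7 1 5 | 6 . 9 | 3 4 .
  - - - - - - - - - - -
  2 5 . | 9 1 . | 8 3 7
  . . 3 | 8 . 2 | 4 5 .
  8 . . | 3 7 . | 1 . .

Step 1. [r3c8∈{9}] r3c8 is down to just 9, so r3c8=9.
Step 2. [r2c7∈{6}] only 6 remains possible at r2c7, so r2c7=6.
Step 3. [r1c6∈{6,8}] in box 2, 6 fits only at r1c6. So r1c6=6.
Step 4. [r7c3∈{4,6}] across row 7, 6 lands solely at r7c3, so r7c3=6.
Step 5. [r9c2∈{9}] r9c2 is down to just 9. So r9c2=9.
Step 6. [r9c8∈{2}] r9c8 has the single candidate 2. So r9c8=2.
Step 7. [r1c4∈{2}] r1c4 is down to just 2. So r1c4=2.
Step 8. [r5c9∈{1,2,5}] r5c9 is the only open cell in row 5 admitting 2. So r5c9=2.
Step 9. [r1c9∈{1,5,8}] col 9 places 1 nowhere but r1c9 ⇒ r1c9=1.
Step 10. [r9c6∈{4,5}] in row 9, 5 fits only at r9c6. So r9c6=5.
Step 11. [r8c9∈{6,9}] across row 8, 9 lands solely at r8c9 ⇒ r8c9=9.
Step 12. [r1c1∈{9}] only 9 remains possible at r1c1. So r1c1=9.
Step 13. [r4c5∈{4}] only 4 remains possible at r4c5. So r4c5=4.
Step 14. [r1c7∈{5}] nothing but 5 survives at r1c7 ⇒ r1c7=5.
Step 15. [r1c3∈{7}] r1c3's peers cover all but 7 ⇒ r1c3=7.
Step 16. [r2c6∈{8}] only 8 remains possible at r2c6, so r2c6=8.
Step 17. [r8c5∈{6}] r8c5's peers cover all but 6, so r8c5=6.
Step 18. [r9c9∈{6}] nothing but 6 survives at r9c9, so r9c9=6.
Step 19. [r3c4∈{4}] r3c4's peers cover all but 4 ⇒ r3c4=4.
Step 20. [r4c9∈{5}] only 5 remains possible at r4c9. So r4c9=5.
Step 21. [r7c6∈{4}] r7c6's peers cover all but 4 ⇒ r7c6=4.
Step 22. [r5c4∈{5}] nothing but 5 survives at r5c4, so r5c4=5.
Step 23. [r8c1∈{1}] r8c1 has the single candidate 1. So r8c1=1.
Step 24. [r8c2∈{7}] r8c2's peers cover all but 7 ⇒ r8c2=7.
Step 25. [r9c3∈{4}] r9c3's peers cover all but 4. So r9c3=4.
Step 26. [r5c8∈{1}] r5c8's peers cover all but 1. So r5c8=1.
Step 27. [r1c8∈{8}] only 8 remains possible at r1c8, so r1c8=8.
Step 28. [r3c9∈{3}] only 3 remains possible at r3c9 ⇒ r3c9=3.
Step 29. [r5c2∈{6}] r5c2 has the single candidate 6 ⇒ r5c2=6.
Step 30. [r6c5∈{2}] nothing but 2 survives at r6c5. So r6c5=2.
Step 31. [r3c1∈{6}] r3c1 is down to just 6 ⇒ r3c1=6.
Step 32. [r6c9∈{8}] r6c9's peers cover all but 8. So r6c9=8.
Step 33. [r2c3∈{2}] only 2 remains possible at r2c3 ⇒ r2c3=2.

Answer: 9 4 7 2 3 6 5 8 1 / 5 3 2 1 9 8 6 7 4 / 6 8 1 4 5 7 2 9 3 / 3 2 8 7 4 1 9 6 5 / 4 6 9 5 8 3 7 1 2 / 7 1 5 6 2 9 3 4 8 / 2 5 6 9 1 4 8 3 7 / 1 7 3 8 6 2 4 5 9 / 8 9 4 3 7 5 1 2 6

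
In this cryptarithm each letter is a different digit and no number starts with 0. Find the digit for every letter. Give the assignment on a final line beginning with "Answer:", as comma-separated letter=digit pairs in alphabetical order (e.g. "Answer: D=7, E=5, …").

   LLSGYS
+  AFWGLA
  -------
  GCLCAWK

Step 1. [col 1: S + A ≡ K (mod 10)] column 1 (S + A ≡ K (mod 10), carry-in 0) doesn't pin A yet; pick A=3 and continue. So A=3.
Step 2. [col 1: S + A ≡ K (mod 10)] no forcing yet in column 1 (carry-in 0); S=7 is free and consistent — try it. So S=7.
Step 3. [col 1: S + A ≡ K (mod 10)] column 1: given S=7, A=3, carry-in 0, and digits 3,7 already taken and all letters distinct, S+A≡K (mod 10) forces K=0. So K=0.
Step 4. [G] G is the leading digit of a 7-digit sum of two 6-digit numbers; the final carry is exactly 1, so G=1.
Step 5. [col 2: Y + L ≡ W (mod 10)] W=5 is one option consistent with column 2 (Y + L ≡ W (mod 10), carry-in 1) — take it. So W=5.
Step 6. [col 2: Y + L ≡ W (mod 10)] several values work for L in column 2 (Y + L ≡ W (mod 10), carry-in 1); try L=8. So L=8.
Step 7. [col 2: Y + L ≡ W (mod 10)] in column 2 we have Y+L≡W with carry-in 1; given L=8, W=5 and digits 0,1,3,5,7,8 already taken and all letters distinct, that pins Y to 6, so Y=6.
Step 8. [col 4: S + W ≡ C (mod 10)] in column 4 we have S+W≡C with carry-in 0; given S=7, W=5 and digits 0,1,3,5,6,7,8 already taken and all letters distinct, that pins C to 2. So C=2.
Step 9. [col 5: L + F ≡ L (mod 10)] column 5: given L=8, carry-in 1, and digits 0,1,2,3,5,6,7,8 already taken and all letters distinct, L+F≡L (mod 10) forces F=9, so F=9.

Answer: A=3, C=2, F=9, G=1, K=0, L=8, S=7, W=5, Y=6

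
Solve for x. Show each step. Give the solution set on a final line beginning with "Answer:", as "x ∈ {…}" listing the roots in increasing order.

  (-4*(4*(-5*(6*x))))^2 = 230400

Step 1. [(-4*(4*(-5*(6*x))))^2 = 230400] √ both sides: 230400 ≥ 0 gives two branches. So sqrt: -4*(4*(-5*(6*x))) = 480 or -480.
Step 2. [-4*(4*(-5*(6*x))) = 480 or -480] LHS = -4·(…); ÷-4 both sides, so div: 4*(-5*(6*x)) = -120 or 120.
Step 3. [4*(-5*(6*x)) = -120 or 120] divide by the outer 4 ⇒ div: -5*(6*x) = -30 or 30.
Step 4. [-5*(6*x) = -30 or 30] LHS = -5·(…); ÷-5 both sides. So div: 6*x = 6 or -6.
Step 5. [6*x = 6 or -6] LHS = 6·(…); ÷6 both sides ⇒ div: x = 1 or -1.

Answer: x ∈ {-1, 1}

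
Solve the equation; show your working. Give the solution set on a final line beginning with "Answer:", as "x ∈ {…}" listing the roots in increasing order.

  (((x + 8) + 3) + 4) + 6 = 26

Step 1. [(((x + 8) + 3) + 4) + 6 = 26] the outer +6 inverts by subtracting 6 ⇒ sub: ((x + 8) + 3) + 4 = 20.
Step 2. [((x + 8) + 3) + 4 = 20] 4 comes off first (subtract 4), so sub: (x + 8) + 3 = 16.
Step 3. [(x + 8) + 3 = 16] the outer +3 inverts by subtracting 3. So sub: x + 8 = 13.
Step 4. [x + 8 = 13] +8 is outermost — subtract 8 both sides, so sub: x = 5.

Answer: x ∈ {5}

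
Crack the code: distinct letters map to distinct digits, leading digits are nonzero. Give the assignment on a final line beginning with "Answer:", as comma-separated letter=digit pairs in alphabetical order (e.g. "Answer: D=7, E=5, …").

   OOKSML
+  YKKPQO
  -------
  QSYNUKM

Step 1. [Q] Q is the leading digit of a 7-digit sum of two 6-digit numbers; the final carry is exactly 1. So Q=1.
Step 2. [col 1: L + O ≡ M (mod 10)] column 1 (L + O ≡ M (mod 10), carry-in 0) doesn't pin O yet; pick O=7 and continue ⇒ O=7.
Step 3. [col 1: L + O ≡ M (mod 10)] several values work for M in column 1 (L + O ≡ M (mod 10), carry-in 0); try M=0 ⇒ M=0.
Step 4. [col 1: L + O ≡ M (mod 10)] from column 1 (O=7, M=0, carry-in 0, digits 0,1,7 already taken and all letters distinct): L must equal 3, so L=3.
Step 5. [col 2: M + Q ≡ K (mod 10)] column 2 reads M+Q+carry(1)=K with M=0, Q=1; with digits 0,1,3,7 already taken and all letters distinct, the only value for K is 2. So K=2.
Step 6. [col 3: S + P ≡ U (mod 10)] no forcing yet in column 3 (carry-in 0); U=4 is free and consistent — try it ⇒ U=4.
Step 7. [col 3: S + P ≡ U (mod 10)] S=6 is one option consistent with column 3 (S + P ≡ U (mod 10), carry-in 0) — take it. So S=6.
Step 8. [col 3: S + P ≡ U (mod 10)] in column 3 we have S+P≡U with carry-in 0; given S=6, U=4 and digits 0,1,2,3,4,6,7 already taken and all letters distinct, that pins P to 8 ⇒ P=8.
Step 9. [col 4: K + K ≡ N (mod 10)] in column 4 we have K+K≡N with carry-in 1; given K=2 and digits 0,1,2,3,4,6,7,8 already taken and all letters distinct, that pins N to 5 ⇒ N=5.
Step 10. [col 5: O + K ≡ Y (mod 10)] from column 5 (O=7, K=2, carry-in 0, digits 0,1,2,3,4,5,6,7,8 already taken and all letters distinct): Y must equal 9 ⇒ Y=9.

Answer: K=2, L=3, M=0, N=5, O=7, P=8, Q=1, S=6, U=4, Y=9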